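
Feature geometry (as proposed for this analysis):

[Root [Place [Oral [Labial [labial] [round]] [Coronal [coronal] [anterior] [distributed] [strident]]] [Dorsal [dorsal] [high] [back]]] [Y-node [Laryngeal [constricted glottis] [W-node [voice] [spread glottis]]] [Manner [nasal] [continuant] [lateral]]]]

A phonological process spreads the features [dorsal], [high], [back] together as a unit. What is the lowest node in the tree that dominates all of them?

Dorsal

[dorsal]: Root / Place / Dorsal / [dorsal].
[high]: Root / Place / Dorsal / [high].
[back]: Root / Place / Dorsal / [back].
Dorsal is the lowest common ancestor — every listed feature sits under it, and no single subconstituent of Dorsal covers them all.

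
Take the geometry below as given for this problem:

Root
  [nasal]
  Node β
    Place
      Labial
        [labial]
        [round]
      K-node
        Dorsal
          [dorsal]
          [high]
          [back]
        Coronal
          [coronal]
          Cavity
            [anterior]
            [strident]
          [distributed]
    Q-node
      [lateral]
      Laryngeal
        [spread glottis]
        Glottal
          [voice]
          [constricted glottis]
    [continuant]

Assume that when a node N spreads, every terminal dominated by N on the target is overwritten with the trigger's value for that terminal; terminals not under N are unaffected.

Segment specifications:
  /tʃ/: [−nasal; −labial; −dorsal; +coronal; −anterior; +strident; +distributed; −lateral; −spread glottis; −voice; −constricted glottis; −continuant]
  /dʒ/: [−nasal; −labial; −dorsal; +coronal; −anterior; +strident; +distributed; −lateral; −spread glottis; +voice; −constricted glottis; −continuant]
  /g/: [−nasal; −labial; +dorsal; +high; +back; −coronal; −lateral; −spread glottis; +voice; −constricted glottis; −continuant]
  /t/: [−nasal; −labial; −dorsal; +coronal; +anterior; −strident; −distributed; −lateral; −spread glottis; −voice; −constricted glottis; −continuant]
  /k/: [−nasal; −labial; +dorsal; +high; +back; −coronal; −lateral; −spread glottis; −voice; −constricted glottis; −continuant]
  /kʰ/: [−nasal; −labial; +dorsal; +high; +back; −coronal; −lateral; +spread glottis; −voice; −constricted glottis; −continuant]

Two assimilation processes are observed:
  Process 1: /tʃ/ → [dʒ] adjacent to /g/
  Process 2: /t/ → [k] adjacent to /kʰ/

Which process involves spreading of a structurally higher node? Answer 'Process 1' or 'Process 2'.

Process 2

In Process 1, [voice] changes, so the minimal spreading node is [voice] at depth 5.
Process 2: the features that change are [coronal], [anterior], [distributed], [strident], [dorsal], [high], [back]; the minimal node is K-node (depth 3).
Depth 3 < depth 5; Process 2 involves the structurally higher constituent K-node.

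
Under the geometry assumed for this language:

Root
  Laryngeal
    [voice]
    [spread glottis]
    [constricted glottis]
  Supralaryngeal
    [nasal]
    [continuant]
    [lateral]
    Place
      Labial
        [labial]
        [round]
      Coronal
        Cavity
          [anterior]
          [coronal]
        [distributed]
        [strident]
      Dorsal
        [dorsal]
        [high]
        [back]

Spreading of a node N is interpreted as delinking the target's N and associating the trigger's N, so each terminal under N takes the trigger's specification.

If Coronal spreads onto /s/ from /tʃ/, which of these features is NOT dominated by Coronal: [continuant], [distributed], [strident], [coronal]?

The terminals dominated by Coronal are [anterior], [coronal], [distributed], [strident].
Spreading Coronal replaces [coronal], [distributed], [strident] with the trigger's values, since each sits inside the Coronal constituent.
[continuant] attaches under Supralaryngeal, not under Coronal, so /s/ retains its own value for [continuant].

[continuant]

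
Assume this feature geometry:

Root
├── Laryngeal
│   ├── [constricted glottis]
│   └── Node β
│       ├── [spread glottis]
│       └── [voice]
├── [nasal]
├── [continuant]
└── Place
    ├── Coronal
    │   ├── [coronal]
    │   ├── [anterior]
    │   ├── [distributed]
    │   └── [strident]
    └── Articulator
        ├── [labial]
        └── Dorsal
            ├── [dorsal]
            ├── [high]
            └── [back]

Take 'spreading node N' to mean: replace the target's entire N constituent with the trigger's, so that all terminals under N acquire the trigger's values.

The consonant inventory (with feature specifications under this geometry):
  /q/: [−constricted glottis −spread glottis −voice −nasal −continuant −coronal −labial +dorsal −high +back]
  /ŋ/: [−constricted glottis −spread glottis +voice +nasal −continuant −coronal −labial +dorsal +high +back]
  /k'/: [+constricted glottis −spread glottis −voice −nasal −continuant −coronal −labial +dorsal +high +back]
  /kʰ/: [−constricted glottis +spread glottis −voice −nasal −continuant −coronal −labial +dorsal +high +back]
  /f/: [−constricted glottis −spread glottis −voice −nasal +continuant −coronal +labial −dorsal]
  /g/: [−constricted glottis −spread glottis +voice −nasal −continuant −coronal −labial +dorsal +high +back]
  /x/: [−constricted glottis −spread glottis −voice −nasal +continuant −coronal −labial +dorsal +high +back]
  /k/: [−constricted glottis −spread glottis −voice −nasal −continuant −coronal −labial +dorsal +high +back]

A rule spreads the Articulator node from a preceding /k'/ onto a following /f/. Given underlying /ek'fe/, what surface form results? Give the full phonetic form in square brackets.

[ek'xe]

Terminals under Articulator in this geometry: [labial], [dorsal], [high], [back].
The target acquires /k'/'s values for everything under Articulator — [−labial], [+dorsal], [+high], [+back] — while keeping its own [constricted glottis], [spread glottis], [voice], ….
This feature bundle is that of [x], so /ek'fe/ surfaces as [ek'xe].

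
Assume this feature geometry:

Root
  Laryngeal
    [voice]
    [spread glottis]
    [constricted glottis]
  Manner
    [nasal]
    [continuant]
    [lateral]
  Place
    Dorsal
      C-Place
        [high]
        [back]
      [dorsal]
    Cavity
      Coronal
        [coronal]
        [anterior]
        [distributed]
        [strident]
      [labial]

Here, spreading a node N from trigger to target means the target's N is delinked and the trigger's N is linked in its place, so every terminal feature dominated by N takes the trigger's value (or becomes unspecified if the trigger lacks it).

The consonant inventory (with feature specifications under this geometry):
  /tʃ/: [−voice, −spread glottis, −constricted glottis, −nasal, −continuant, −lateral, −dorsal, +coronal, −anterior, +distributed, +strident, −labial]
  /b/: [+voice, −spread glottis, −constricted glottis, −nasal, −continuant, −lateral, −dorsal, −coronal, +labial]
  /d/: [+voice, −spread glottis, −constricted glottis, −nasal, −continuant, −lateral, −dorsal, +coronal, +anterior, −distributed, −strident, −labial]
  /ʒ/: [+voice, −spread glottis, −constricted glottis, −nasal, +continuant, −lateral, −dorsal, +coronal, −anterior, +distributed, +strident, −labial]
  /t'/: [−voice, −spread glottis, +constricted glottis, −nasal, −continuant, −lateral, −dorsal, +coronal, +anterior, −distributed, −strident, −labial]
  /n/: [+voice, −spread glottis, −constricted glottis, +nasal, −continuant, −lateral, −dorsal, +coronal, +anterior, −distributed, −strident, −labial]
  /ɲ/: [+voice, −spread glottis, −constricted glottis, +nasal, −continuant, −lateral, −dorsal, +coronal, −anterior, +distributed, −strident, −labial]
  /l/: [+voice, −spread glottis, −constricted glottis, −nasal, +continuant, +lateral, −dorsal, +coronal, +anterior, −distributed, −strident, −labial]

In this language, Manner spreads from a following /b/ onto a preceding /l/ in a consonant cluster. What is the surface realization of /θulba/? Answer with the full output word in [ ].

[θudba]

Manner immediately or transitively dominates [nasal], [continuant], [lateral].
The target acquires /b/'s values for everything under Manner — [−nasal], [−continuant], [−lateral] — while keeping its own [voice], [spread glottis], [constricted glottis], ….
The resulting bundle matches /d/ in the inventory; substituting it for /l/ gives [θudba].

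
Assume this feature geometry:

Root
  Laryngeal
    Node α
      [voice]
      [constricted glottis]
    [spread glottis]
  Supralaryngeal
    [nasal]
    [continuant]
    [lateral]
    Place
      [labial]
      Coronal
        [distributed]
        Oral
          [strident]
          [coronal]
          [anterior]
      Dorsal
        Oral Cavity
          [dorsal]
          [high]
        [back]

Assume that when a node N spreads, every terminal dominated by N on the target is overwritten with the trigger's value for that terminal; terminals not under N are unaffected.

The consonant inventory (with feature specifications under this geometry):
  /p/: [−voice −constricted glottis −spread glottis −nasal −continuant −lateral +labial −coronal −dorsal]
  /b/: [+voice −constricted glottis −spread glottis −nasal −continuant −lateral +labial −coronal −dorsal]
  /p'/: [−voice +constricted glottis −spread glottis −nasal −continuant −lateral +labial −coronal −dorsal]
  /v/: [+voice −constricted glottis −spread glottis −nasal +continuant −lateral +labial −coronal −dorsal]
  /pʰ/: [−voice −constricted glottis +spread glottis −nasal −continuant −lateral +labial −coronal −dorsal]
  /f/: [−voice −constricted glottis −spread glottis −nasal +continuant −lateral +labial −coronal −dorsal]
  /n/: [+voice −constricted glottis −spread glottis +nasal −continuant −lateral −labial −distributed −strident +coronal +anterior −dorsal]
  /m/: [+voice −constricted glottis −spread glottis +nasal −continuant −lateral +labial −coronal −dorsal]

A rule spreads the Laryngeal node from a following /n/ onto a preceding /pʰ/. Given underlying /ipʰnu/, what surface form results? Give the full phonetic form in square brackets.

[ibnu]

The Laryngeal node dominates the terminals [voice], [constricted glottis], [spread glottis].
The target acquires /n/'s values for everything under Laryngeal — [+voice], [−constricted glottis], [−spread glottis] — while keeping its own [nasal], [continuant], [lateral], ….
The resulting bundle matches /b/ in the inventory; substituting it for /pʰ/ gives [ibnu].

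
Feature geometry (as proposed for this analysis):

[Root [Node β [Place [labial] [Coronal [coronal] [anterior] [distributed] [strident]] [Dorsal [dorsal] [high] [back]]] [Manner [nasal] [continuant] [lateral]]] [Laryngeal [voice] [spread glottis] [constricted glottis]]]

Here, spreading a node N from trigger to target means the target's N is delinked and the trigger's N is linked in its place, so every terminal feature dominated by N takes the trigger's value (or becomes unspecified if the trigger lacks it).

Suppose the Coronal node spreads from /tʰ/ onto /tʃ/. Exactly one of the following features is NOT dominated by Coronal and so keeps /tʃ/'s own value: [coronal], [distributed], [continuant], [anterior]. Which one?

[continuant]

Coronal dominates exactly [coronal], [anterior], [distributed], [strident].
Spreading Coronal replaces [distributed], [coronal], [anterior] with the trigger's values, since each sits inside the Coronal constituent.
But [continuant] is a dependent of Manner, outside Coronal; it is therefore untouched by the spreading.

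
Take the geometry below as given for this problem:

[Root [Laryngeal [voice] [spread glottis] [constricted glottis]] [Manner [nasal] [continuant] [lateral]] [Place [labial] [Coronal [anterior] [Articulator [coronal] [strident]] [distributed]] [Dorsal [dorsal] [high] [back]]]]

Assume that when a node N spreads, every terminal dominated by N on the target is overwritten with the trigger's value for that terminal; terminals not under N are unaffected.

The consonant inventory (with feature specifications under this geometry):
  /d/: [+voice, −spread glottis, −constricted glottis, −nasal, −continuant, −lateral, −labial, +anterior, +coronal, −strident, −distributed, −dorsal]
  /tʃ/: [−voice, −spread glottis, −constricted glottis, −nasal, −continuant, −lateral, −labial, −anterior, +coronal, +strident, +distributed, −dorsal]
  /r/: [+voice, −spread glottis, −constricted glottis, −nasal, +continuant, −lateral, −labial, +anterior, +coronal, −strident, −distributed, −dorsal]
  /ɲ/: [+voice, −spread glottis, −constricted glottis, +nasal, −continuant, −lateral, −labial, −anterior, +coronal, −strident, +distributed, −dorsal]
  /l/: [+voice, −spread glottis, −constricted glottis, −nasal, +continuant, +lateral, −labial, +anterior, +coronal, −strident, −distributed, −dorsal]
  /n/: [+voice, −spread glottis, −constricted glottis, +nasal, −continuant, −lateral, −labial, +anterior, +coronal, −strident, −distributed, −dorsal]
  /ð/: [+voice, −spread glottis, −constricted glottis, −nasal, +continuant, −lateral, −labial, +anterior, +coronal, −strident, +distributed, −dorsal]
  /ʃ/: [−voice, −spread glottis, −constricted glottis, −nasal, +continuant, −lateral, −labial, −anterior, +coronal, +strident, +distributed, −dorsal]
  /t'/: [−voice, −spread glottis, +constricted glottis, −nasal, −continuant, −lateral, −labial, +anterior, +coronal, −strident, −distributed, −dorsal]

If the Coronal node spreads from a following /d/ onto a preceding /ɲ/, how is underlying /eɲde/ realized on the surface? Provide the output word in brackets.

Terminals under Coronal in this geometry: [anterior], [coronal], [strident], [distributed].
After delinking /ɲ/'s Coronal and linking /d/'s, the affected terminals become [+anterior], [+coronal], [−strident], [−distributed]; [voice], [spread glottis], [constricted glottis], … (outside Coronal) are retained from /ɲ/.
This feature bundle is that of [n], so /eɲde/ surfaces as [ende].

[ende]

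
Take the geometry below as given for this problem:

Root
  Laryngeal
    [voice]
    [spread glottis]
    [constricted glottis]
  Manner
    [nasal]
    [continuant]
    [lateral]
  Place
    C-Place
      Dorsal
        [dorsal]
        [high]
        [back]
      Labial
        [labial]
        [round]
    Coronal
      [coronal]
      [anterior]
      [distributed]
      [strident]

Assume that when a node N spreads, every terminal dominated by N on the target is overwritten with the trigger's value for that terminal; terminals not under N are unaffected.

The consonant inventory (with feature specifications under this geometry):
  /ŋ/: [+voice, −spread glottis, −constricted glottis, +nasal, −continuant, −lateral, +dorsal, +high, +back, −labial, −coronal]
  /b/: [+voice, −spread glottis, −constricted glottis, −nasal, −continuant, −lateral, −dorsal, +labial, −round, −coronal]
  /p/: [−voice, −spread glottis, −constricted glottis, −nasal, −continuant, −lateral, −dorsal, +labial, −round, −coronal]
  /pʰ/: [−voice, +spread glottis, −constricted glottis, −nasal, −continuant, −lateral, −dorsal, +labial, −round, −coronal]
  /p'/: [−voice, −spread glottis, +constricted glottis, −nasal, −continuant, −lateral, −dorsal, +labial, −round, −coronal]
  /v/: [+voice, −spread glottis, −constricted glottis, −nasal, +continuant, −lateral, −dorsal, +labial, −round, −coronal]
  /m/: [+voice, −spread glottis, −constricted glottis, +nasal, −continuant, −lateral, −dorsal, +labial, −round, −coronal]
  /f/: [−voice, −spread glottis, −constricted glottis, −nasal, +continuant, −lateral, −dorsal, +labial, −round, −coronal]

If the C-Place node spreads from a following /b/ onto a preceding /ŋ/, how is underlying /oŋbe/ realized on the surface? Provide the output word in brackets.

[ombe]

C-Place immediately or transitively dominates [dorsal], [high], [back], [labial], [round].
After delinking /ŋ/'s C-Place and linking /b/'s, the affected terminals become [−dorsal], [+labial], [−round]; [voice], [spread glottis], [constricted glottis], … (outside C-Place) are retained from /ŋ/.
This feature bundle is that of [m], so /oŋbe/ surfaces as [ombe].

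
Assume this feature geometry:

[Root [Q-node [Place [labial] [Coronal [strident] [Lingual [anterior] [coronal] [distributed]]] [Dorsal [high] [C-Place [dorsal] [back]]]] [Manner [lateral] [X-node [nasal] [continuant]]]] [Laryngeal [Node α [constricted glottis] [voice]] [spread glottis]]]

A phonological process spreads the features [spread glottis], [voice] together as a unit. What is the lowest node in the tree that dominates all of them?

[spread glottis]: Root ▹ Laryngeal ▹ [spread glottis].
[voice]: Root ▹ Laryngeal ▹ Node α ▹ [voice].
These paths first converge at Laryngeal; no daughter of Laryngeal dominates all 2 features, so Laryngeal is the minimal constituent.

Laryngeal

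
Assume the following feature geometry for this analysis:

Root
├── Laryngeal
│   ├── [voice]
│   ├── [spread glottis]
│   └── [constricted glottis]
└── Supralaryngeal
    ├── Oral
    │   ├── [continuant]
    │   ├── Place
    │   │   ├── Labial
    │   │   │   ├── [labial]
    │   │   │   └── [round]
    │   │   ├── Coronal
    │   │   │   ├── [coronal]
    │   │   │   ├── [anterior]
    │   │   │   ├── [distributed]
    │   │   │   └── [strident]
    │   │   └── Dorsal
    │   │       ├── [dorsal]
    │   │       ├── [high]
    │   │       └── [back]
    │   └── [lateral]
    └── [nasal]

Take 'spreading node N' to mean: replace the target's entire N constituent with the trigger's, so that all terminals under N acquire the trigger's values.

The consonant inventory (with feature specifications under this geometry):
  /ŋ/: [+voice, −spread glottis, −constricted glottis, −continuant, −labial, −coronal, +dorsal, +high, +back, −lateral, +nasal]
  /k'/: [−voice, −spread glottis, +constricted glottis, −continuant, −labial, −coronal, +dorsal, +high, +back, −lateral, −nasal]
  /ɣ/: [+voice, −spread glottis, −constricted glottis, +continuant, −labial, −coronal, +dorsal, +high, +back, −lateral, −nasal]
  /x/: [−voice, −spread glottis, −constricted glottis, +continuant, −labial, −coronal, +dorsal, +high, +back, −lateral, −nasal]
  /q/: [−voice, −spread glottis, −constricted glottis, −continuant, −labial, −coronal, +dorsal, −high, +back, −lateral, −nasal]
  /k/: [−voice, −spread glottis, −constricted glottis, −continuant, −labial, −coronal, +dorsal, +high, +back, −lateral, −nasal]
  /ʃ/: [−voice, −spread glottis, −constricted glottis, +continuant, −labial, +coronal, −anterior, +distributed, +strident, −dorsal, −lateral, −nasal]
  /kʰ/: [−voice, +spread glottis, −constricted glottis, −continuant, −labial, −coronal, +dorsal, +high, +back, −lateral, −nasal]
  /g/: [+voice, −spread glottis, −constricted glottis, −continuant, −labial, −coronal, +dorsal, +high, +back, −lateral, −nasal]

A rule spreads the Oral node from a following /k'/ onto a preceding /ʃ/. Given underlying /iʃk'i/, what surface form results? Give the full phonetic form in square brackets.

[ikk'i]

Terminals under Oral in this geometry: [continuant], [labial], [round], [coronal], [anterior], [distributed], [strident], [dorsal], [high], [back], [lateral].
Spreading Oral from /k'/ onto /ʃ/ replaces those values with /k'/'s: [−continuant], [−labial], [−coronal], [+dorsal], [+high], [+back], [−lateral]. Features outside Oral ([voice], [spread glottis], [constricted glottis], …) stay as in /ʃ/.
Among the inventory, only /k/ has exactly this specification, giving the surface form [ikk'i].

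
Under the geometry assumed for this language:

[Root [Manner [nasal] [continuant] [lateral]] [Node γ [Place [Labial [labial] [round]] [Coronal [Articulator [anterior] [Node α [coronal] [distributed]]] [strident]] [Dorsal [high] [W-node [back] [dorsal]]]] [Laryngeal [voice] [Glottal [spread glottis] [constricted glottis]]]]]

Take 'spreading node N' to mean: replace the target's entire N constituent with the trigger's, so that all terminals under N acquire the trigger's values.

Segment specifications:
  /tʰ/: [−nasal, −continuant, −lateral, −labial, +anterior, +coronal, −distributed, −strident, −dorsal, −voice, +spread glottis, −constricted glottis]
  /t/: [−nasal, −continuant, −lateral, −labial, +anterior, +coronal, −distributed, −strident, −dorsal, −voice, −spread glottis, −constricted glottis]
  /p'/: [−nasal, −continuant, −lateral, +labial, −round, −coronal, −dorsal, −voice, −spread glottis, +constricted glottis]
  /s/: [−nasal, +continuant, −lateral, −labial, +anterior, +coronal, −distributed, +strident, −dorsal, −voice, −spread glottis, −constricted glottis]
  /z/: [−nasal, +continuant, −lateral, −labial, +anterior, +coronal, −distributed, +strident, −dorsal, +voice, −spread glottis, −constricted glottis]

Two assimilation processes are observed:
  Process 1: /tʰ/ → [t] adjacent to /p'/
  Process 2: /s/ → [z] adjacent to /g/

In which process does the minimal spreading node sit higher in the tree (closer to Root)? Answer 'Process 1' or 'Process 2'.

Process 1: the feature that changes is [spread glottis]; the minimal node is [spread glottis] (depth 4).
In Process 2, [voice] changes, so the minimal spreading node is [voice] at depth 3.
Depth 3 < depth 4; Process 2 involves the structurally higher constituent [voice].

Process 2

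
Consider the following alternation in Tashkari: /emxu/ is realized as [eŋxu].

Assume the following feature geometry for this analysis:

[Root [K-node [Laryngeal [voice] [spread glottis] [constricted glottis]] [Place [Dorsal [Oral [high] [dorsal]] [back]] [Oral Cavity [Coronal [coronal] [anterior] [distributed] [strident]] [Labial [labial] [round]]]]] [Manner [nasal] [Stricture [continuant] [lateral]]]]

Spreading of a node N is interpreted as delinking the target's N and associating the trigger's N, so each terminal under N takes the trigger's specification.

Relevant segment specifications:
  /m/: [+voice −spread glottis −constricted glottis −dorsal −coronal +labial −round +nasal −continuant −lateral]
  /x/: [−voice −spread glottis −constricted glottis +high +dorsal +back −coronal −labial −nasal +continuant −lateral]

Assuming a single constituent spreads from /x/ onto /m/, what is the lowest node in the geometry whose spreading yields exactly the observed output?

Place

The alternation /m/ → [ŋ] changes [labial], [round], [dorsal], [high], [back] and nothing else.
These terminals are all dominated by Place, and no proper subconstituent of Place covers them all; Place is their lowest common ancestor.
Delinking /m/'s Place and associating /x/'s Place gives precisely the feature bundle of [ŋ].
[voice] — on which /x/ differs from /m/ — is unchanged, so neither K-node nor anything higher can have spread; the constituent is no larger than Place.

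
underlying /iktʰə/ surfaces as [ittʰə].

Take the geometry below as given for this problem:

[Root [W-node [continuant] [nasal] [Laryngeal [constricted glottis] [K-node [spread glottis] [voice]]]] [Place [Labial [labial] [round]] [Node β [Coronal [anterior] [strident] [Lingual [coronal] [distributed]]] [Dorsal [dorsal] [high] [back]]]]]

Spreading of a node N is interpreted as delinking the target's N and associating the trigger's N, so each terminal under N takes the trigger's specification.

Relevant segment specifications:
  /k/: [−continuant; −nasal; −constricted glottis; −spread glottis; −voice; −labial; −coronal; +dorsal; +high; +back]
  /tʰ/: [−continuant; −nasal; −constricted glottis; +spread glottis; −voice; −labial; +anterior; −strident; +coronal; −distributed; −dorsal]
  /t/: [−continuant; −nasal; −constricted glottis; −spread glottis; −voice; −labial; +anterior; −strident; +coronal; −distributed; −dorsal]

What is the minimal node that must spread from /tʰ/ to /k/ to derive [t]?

Node β

Comparing /k/ with its surface form [t], the features that change are [coronal], [anterior], [distributed], [strident], [dorsal], [high], [back].
These terminals are all dominated by Node β, and no proper subconstituent of Node β covers them all; Node β is their lowest common ancestor.
If Node β spreads, every terminal under it takes /tʰ/'s value, producing [t] as observed.
[spread glottis] stays as in /k/ although /tʰ/ differs there, so no node dominating it spread; among the remaining candidates Node β is the lowest that derives the output.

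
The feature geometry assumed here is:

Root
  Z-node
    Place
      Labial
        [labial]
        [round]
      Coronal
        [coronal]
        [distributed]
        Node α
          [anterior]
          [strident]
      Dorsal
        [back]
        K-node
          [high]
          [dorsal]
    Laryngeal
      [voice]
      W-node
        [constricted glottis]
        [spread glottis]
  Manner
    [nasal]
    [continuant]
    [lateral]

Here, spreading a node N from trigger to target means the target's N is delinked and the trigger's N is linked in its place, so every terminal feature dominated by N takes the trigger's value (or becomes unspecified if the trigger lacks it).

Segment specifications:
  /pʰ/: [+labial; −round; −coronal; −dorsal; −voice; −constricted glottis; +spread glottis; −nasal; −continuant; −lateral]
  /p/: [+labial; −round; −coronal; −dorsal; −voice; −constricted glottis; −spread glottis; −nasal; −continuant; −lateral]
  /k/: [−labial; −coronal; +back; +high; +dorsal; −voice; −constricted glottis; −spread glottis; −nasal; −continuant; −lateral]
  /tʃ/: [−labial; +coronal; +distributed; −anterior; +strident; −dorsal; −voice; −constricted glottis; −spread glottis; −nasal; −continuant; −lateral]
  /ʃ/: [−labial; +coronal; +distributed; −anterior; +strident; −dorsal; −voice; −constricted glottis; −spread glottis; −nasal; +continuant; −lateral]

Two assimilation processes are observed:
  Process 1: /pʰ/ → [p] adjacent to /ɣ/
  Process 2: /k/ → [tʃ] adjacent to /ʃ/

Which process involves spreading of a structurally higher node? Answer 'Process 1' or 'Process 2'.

Process 1: the feature that changes is [spread glottis]; the minimal node is [spread glottis] (depth 4).
Process 2 alters [coronal], [anterior], [distributed], [strident], [dorsal], [high], [back]; the lowest common ancestor is Place (depth 2 from Root).
Place (depth 2) sits above [spread glottis] (depth 4), making Process 2 the one with the higher spreading node.

Process 2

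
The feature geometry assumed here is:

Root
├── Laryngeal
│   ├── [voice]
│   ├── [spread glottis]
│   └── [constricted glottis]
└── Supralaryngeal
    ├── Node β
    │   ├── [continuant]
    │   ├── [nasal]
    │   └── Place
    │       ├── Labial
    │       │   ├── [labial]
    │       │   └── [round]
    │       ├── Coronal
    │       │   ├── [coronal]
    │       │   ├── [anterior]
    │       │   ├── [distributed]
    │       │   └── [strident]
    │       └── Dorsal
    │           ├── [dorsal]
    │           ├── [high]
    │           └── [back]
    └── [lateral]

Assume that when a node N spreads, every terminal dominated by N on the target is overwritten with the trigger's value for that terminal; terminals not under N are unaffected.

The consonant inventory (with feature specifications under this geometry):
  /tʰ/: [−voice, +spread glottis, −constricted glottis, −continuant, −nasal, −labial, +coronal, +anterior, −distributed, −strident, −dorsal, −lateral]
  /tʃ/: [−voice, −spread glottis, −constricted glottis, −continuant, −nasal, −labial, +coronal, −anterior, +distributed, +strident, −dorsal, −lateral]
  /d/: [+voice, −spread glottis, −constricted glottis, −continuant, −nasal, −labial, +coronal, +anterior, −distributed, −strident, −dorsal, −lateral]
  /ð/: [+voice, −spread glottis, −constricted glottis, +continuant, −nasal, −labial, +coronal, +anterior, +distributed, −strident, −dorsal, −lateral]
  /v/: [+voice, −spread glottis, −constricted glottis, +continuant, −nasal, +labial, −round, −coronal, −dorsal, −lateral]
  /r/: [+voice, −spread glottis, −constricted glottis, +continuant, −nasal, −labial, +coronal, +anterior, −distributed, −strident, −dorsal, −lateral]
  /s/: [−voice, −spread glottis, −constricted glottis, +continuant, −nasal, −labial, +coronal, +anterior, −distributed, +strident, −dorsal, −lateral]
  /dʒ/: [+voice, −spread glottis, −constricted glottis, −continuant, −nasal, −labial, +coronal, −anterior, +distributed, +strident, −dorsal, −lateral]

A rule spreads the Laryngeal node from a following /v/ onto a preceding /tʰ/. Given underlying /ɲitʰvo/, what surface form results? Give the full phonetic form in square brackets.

The Laryngeal node dominates the terminals [voice], [spread glottis], [constricted glottis].
The target acquires /v/'s values for everything under Laryngeal — [+voice], [−spread glottis], [−constricted glottis] — while keeping its own [continuant], [nasal], [labial], ….
Among the inventory, only /d/ has exactly this specification, giving the surface form [ɲidvo].

[ɲidvo]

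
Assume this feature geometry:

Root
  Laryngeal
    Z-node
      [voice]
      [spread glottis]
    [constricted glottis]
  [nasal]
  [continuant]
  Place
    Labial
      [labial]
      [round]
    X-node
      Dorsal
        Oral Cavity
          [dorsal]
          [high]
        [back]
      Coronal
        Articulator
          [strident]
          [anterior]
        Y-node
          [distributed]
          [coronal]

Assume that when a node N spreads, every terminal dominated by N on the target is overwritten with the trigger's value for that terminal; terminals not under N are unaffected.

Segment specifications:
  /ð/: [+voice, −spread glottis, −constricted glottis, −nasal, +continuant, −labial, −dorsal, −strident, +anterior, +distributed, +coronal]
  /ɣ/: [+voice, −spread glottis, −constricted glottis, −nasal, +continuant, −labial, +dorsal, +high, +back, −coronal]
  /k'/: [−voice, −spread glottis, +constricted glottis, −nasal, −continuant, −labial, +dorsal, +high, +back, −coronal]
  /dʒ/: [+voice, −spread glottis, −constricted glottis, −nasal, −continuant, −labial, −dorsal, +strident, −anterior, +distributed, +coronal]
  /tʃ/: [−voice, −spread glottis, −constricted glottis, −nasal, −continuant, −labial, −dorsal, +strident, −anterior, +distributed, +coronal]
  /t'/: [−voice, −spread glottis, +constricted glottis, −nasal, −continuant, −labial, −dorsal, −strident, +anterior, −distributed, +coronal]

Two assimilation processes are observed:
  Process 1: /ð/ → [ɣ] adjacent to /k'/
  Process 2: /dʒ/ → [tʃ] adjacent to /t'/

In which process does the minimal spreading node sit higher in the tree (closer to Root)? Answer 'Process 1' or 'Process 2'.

Process 1 alters [coronal], [anterior], [distributed], [strident], [dorsal], [high], [back]; the lowest common ancestor is X-node (depth 2 from Root).
Process 2: the feature that changes is [voice]; the minimal node is [voice] (depth 3).
X-node is closer to Root than [voice], so Process 1 spreads the higher node.

Process 1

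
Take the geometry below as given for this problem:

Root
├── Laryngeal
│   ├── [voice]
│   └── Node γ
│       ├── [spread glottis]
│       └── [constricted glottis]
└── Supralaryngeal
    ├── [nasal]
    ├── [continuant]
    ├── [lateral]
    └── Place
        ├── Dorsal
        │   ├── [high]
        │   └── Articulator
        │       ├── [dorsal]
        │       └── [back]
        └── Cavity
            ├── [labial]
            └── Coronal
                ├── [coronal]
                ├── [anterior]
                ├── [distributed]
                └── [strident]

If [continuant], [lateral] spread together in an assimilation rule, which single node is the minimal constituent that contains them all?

Supralaryngeal

[continuant] lies under Supralaryngeal (below Supralaryngeal).
[lateral]: Root ▹ Supralaryngeal ▹ [lateral].
These paths first converge at Supralaryngeal; no daughter of Supralaryngeal dominates all 2 features, so Supralaryngeal is the minimal constituent.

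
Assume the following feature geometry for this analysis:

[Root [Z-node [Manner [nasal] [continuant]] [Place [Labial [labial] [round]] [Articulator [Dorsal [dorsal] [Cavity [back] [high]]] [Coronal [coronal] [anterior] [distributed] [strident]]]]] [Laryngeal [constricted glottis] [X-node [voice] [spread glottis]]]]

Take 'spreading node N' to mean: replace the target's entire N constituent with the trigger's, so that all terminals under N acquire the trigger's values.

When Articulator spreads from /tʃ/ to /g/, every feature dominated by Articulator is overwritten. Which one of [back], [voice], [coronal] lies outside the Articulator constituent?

Articulator dominates exactly [dorsal], [back], [high], [coronal], [anterior], [distributed], [strident].
Spreading Articulator replaces [coronal], [back] with the trigger's values, since each sits inside the Articulator constituent.
[voice] attaches under X-node, not under Articulator, so /g/ retains its own value for [voice].

[voice]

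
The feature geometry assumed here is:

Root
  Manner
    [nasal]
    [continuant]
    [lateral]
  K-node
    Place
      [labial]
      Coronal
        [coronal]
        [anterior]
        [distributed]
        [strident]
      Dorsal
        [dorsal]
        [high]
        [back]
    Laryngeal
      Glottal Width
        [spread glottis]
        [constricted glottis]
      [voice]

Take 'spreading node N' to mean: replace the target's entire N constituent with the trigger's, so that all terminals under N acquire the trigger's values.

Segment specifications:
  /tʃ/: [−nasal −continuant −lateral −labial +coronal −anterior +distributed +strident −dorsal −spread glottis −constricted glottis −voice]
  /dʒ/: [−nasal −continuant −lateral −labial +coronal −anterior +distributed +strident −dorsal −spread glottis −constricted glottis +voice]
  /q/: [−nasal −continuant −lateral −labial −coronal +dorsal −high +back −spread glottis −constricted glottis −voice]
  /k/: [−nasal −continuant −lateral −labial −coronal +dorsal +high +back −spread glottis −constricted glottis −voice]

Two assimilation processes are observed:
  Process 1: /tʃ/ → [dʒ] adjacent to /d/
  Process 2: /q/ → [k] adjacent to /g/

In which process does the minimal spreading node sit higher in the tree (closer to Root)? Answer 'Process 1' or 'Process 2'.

Process 1: the feature that changes is [voice]; the minimal node is [voice] (depth 3).
Process 2 alters [high]; the lowest dominating node is [high] (depth 4 from Root).
Depth 3 < depth 4; Process 1 involves the structurally higher constituent [voice].

Process 1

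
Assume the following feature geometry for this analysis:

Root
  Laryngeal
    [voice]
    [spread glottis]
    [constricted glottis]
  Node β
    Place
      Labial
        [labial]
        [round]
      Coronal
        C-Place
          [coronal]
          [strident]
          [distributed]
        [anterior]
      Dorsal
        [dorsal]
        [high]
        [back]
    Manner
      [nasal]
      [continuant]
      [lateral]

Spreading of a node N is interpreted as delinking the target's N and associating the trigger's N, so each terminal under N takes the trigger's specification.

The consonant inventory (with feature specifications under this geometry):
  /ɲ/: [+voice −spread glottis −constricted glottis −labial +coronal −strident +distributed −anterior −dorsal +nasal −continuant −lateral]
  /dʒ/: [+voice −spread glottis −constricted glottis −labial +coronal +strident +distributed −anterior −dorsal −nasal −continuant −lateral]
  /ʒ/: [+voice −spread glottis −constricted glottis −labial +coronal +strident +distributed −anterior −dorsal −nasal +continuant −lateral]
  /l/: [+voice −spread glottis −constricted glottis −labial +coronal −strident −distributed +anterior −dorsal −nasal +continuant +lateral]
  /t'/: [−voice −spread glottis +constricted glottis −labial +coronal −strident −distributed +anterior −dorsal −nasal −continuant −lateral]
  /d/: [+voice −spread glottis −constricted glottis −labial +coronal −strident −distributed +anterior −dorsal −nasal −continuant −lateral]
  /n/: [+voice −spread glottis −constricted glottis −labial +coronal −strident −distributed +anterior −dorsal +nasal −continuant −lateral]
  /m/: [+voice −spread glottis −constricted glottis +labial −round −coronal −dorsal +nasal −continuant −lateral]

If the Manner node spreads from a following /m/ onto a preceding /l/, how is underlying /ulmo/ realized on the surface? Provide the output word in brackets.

[unmo]

Manner immediately or transitively dominates [nasal], [continuant], [lateral].
The target acquires /m/'s values for everything under Manner — [+nasal], [−continuant], [−lateral] — while keeping its own [voice], [spread glottis], [constricted glottis], ….
This feature bundle is that of [n], so /ulmo/ surfaces as [unmo].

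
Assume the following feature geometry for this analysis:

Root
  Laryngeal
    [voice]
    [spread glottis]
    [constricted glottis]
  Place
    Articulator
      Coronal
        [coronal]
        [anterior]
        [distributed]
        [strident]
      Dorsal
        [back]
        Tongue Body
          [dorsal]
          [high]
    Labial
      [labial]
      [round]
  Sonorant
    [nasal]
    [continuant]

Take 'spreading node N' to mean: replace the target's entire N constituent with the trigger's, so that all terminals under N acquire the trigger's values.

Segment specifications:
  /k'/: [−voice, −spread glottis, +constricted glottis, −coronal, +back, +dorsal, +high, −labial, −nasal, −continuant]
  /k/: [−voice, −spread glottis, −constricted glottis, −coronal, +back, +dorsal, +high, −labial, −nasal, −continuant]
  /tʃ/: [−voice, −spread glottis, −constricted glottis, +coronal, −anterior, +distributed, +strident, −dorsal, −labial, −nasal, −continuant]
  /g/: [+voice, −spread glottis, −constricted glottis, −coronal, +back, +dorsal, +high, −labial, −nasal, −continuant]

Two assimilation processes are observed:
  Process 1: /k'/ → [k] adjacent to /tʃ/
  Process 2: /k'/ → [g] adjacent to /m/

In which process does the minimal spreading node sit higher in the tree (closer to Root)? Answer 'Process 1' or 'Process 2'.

Process 2

In Process 1, [constricted glottis] changes, so the minimal spreading node is [constricted glottis] at depth 2.
Process 2: the features that change are [voice], [constricted glottis]; the minimal node is Laryngeal (depth 1).
Depth 1 < depth 2; Process 2 involves the structurally higher constituent Laryngeal.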